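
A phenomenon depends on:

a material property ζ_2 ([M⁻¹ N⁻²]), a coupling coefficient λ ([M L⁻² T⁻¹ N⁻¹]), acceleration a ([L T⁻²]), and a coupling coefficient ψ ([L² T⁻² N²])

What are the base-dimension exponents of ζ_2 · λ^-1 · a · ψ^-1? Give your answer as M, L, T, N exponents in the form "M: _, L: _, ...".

M: -2, L: 1, T: 1, N: -3

Collect each base-dimension exponent across the product:
  M: (-1) − (1) + (0) − (0) = -2
  L: (0) − (-2) + (1) − (2) = 1
  T: (0) − (-1) + (-2) − (-2) = 1
  N: (-2) − (-1) + (0) − (2) = -3
So the dimensions are [M⁻² L T N⁻³].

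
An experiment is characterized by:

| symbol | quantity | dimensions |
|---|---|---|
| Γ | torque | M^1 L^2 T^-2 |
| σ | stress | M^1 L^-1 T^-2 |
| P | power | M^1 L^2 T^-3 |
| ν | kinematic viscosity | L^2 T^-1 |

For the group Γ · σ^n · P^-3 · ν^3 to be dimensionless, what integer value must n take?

Balance the M exponent: (1)·n from σ, plus (1) − 3·(1) + 3·(0) = -2 from the rest, must sum to zero.
n − 2 = 0, so n = 2.

2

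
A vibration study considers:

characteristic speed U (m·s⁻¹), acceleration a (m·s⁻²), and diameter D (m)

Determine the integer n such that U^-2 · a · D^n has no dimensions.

1

Balance the L exponent: (1)·n from D, plus −2·(1) + (1) = -1 from the rest, must sum to zero.
n − 1 = 0, so n = 1.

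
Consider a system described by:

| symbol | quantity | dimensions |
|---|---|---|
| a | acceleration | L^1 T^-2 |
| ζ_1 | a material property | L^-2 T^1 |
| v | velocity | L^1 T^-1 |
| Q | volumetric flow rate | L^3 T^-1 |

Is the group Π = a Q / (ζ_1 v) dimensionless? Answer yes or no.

no

Sum the exponent of each base dimension across the product:
  L: [a]_L − [ζ_1]_L − [v]_L + [Q]_L = (1) − (-2) − (1) + (3) = 5
  T: [a]_T − [ζ_1]_T − [v]_T + [Q]_T = (-2) − (1) − (-1) + (-1) = -3
Net dimensions [L⁵ T⁻³] ≠ [1] — not dimensionless.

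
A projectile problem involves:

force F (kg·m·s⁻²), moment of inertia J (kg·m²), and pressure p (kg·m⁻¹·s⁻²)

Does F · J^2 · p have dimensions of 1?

no

Sum the exponent of each base dimension across the product:
  M: [F]_M + 2·[J]_M + [p]_M = (1) + 2·(1) + (1) = 4
  L: [F]_L + 2·[J]_L + [p]_L = (1) + 2·(2) + (-1) = 4
  T: [F]_T + 2·[J]_T + [p]_T = (-2) + 2·(0) + (-2) = -4
Net dimensions [M⁴ L⁴ T⁻⁴] ≠ [1] — not dimensionless.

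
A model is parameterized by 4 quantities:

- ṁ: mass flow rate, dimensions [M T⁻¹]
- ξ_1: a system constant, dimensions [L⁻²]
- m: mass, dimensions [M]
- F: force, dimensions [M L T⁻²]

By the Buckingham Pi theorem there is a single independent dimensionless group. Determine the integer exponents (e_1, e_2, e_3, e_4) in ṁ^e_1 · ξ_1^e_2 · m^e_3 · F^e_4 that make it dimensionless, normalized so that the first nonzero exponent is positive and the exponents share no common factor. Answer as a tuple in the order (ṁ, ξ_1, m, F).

M: e_1·(1) + e_2·(0) + e_3·(1) + e_4·(1) = 0
L: e_1·(0) + e_2·(-2) + e_3·(0) + e_4·(1) = 0
T: e_1·(-1) + e_2·(0) + e_3·(0) + e_4·(-2) = 0
Solving this homogeneous linear system for the smallest-integer solution (first nonzero entry positive) gives (4, -1, -2, -2).

(4, -1, -2, -2)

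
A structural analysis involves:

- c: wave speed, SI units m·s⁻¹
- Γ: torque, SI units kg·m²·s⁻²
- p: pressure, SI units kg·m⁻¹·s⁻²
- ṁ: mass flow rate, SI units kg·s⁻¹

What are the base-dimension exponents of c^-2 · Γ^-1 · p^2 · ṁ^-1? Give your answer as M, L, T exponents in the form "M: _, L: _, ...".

Collect each base-dimension exponent across the product:
  M: −2·(0) − (1) + 2·(1) − (1) = 0
  L: −2·(1) − (2) + 2·(-1) − (0) = -6
  T: −2·(-1) − (-2) + 2·(-2) − (-1) = 1
So the dimensions are [L⁻⁶ T].

M: 0, L: -6, T: 1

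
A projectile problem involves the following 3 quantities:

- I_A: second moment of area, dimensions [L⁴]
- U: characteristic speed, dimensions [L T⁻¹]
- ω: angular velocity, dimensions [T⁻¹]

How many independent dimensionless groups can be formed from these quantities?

There are 3 variables and 2 base dimensions (L, T).
The dimension matrix has rank 2.
Independent dimensionless groups: 3 − 2 = 1.

1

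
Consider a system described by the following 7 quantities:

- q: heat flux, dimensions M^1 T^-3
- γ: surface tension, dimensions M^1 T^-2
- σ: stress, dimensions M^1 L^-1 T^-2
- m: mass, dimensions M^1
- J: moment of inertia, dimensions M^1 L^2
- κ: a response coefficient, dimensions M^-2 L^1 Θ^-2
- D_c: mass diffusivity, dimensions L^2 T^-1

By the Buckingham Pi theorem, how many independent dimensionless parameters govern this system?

There are 7 variables and 4 base dimensions (M, L, T, Θ).
The dimension matrix has rank 4.
Independent dimensionless groups: 7 − 4 = 3.

3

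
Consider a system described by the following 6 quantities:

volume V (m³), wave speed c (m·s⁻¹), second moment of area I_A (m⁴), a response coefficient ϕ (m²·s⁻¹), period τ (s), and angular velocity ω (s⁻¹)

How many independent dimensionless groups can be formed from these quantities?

There are 6 variables and 2 base dimensions (L, T).
The dimension matrix has rank 2.
Independent dimensionless groups: 6 − 2 = 4.

4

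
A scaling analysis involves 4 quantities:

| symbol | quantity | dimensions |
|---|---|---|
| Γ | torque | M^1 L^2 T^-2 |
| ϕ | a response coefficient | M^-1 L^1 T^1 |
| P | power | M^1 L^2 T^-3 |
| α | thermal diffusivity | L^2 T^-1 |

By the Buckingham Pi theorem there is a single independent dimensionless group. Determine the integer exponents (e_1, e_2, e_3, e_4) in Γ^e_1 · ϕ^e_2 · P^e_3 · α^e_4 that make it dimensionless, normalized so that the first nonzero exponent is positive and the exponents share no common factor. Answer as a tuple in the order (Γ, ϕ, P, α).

(1, 2, 1, -3)

M: e_1·(1) + e_2·(-1) + e_3·(1) + e_4·(0) = 0
L: e_1·(2) + e_2·(1) + e_3·(2) + e_4·(2) = 0
T: e_1·(-2) + e_2·(1) + e_3·(-3) + e_4·(-1) = 0
Solving this homogeneous linear system for the smallest-integer solution (first nonzero entry positive) gives (1, 2, 1, -3).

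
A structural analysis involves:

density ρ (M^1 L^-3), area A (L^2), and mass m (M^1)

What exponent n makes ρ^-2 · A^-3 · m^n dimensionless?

2

Balance the M exponent: (1)·n from m, plus −2·(1) − 3·(0) = -2 from the rest, must sum to zero.
n − 2 = 0, so n = 2.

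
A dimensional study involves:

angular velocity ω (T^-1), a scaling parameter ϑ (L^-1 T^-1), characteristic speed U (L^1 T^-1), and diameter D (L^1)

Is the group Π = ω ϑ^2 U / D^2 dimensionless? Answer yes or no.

no

Sum the exponent of each base dimension across the product:
  L: [ω]_L + 2·[ϑ]_L + [U]_L − 2·[D]_L = (0) + 2·(-1) + (1) − 2·(1) = -3
  T: [ω]_T + 2·[ϑ]_T + [U]_T − 2·[D]_T = (-1) + 2·(-1) + (-1) − 2·(0) = -4
Net dimensions [L⁻³ T⁻⁴] ≠ [1] — not dimensionless.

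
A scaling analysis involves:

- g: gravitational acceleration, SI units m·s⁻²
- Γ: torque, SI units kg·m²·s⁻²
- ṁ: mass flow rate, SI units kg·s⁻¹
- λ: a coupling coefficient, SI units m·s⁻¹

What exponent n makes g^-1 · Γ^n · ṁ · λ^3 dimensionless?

-1

Balance the M exponent: (1)·n from Γ, plus −(0) + (1) + 3·(0) = 1 from the rest, must sum to zero.
n + 1 = 0, so n = -1.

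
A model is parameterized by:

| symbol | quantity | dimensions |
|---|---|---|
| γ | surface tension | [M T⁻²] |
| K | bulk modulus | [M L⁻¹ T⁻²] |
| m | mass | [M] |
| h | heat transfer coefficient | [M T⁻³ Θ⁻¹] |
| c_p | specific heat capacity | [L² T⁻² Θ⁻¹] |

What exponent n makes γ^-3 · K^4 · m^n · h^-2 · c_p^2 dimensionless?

1

Balance the M exponent: (1)·n from m, plus −3·(1) + 4·(1) − 2·(1) + 2·(0) = -1 from the rest, must sum to zero.
n − 1 = 0, so n = 1.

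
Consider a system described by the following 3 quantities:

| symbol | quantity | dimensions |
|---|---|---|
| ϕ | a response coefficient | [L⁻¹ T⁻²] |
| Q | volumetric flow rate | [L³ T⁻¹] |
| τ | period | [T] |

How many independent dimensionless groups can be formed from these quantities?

There are 3 variables and 2 base dimensions (L, T).
The dimension matrix has rank 2.
Independent dimensionless groups: 3 − 2 = 1.

1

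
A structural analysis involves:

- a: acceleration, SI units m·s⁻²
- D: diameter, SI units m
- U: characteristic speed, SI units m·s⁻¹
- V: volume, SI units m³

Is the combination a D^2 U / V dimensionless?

Sum the exponent of each base dimension across the product:
  L: [a]_L + 2·[D]_L + [U]_L − [V]_L = (1) + 2·(1) + (1) − (3) = 1
  T: [a]_T + 2·[D]_T + [U]_T − [V]_T = (-2) + 2·(0) + (-1) − (0) = -3
Net dimensions [L T⁻³] ≠ [1] — not dimensionless.

no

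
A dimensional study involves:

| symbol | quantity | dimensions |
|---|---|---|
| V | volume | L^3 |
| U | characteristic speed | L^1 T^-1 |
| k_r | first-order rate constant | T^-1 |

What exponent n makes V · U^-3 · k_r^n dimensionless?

Balance the T exponent: (-1)·n from k_r, plus (0) − 3·(-1) = 3 from the rest, must sum to zero.
−n + 3 = 0, so n = 3.

3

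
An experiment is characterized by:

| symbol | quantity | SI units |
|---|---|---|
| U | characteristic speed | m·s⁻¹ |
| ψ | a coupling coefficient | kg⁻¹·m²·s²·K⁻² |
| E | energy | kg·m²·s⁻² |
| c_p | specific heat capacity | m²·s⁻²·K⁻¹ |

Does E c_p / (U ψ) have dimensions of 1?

no

Sum the exponent of each base dimension across the product:
  M: −[U]_M − [ψ]_M + [E]_M + [c_p]_M = −(0) − (-1) + (1) + (0) = 2
  L: −[U]_L − [ψ]_L + [E]_L + [c_p]_L = −(1) − (2) + (2) + (2) = 1
  T: −[U]_T − [ψ]_T + [E]_T + [c_p]_T = −(-1) − (2) + (-2) + (-2) = -5
  Θ: −[U]_Θ − [ψ]_Θ + [E]_Θ + [c_p]_Θ = −(0) − (-2) + (0) + (-1) = 1
Net dimensions [M² L T⁻⁵ Θ] ≠ [1] — not dimensionless.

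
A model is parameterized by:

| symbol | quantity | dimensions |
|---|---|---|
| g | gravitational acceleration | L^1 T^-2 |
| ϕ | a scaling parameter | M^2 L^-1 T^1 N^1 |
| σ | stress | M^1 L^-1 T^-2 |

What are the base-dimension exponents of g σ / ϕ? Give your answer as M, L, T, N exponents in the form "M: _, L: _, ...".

Collect each base-dimension exponent across the product:
  M: (0) − (2) + (1) = -1
  L: (1) − (-1) + (-1) = 1
  T: (-2) − (1) + (-2) = -5
  N: (0) − (1) + (0) = -1
So the dimensions are [M⁻¹ L T⁻⁵ N⁻¹].

M: -1, L: 1, T: -5, N: -1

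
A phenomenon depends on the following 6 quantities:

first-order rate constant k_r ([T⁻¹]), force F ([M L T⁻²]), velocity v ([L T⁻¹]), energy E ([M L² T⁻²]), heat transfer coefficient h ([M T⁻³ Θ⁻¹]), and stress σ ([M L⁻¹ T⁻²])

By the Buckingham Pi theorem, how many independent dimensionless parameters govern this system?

2

There are 6 variables and 4 base dimensions (M, L, T, Θ).
The dimension matrix has rank 4.
Independent dimensionless groups: 6 − 4 = 2.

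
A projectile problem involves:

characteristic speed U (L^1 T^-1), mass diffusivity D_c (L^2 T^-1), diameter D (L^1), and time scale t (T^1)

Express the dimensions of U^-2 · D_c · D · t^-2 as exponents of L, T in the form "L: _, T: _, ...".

L: 1, T: -1

Collect each base-dimension exponent across the product:
  L: −2·(1) + (2) + (1) − 2·(0) = 1
  T: −2·(-1) + (-1) + (0) − 2·(1) = -1
So the dimensions are [L T⁻¹].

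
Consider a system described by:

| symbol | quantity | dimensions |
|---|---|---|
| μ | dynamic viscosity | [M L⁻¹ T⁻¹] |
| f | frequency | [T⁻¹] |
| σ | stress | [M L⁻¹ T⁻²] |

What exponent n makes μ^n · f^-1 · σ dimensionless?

Balance the M exponent: (1)·n from μ, plus −(0) + (1) = 1 from the rest, must sum to zero.
n + 1 = 0, so n = -1.

-1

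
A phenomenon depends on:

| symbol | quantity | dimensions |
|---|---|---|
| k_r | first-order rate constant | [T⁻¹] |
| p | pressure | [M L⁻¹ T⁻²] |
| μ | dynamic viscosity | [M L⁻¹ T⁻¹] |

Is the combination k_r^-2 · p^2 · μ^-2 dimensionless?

yes

Sum the exponent of each base dimension across the product:
  M: −2·[k_r]_M + 2·[p]_M − 2·[μ]_M = −2·(0) + 2·(1) − 2·(1) = 0
  L: −2·[k_r]_L + 2·[p]_L − 2·[μ]_L = −2·(0) + 2·(-1) − 2·(-1) = 0
  T: −2·[k_r]_T + 2·[p]_T − 2·[μ]_T = −2·(-1) + 2·(-2) − 2·(-1) = 0
All base exponents vanish — dimensionless.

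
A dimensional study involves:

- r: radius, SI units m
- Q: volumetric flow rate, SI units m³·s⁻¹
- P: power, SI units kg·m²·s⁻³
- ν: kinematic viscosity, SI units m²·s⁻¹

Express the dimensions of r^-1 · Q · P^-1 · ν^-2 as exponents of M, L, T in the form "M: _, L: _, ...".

M: -1, L: -4, T: 4

Collect each base-dimension exponent across the product:
  M: −(0) + (0) − (1) − 2·(0) = -1
  L: −(1) + (3) − (2) − 2·(2) = -4
  T: −(0) + (-1) − (-3) − 2·(-1) = 4
So the dimensions are [M⁻¹ L⁻⁴ T⁴].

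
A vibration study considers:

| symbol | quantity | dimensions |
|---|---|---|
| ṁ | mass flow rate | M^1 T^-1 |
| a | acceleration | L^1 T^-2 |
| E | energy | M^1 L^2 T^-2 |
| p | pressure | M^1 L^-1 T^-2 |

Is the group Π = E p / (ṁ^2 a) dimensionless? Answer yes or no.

Sum the exponent of each base dimension across the product:
  M: −2·[ṁ]_M − [a]_M + [E]_M + [p]_M = −2·(1) − (0) + (1) + (1) = 0
  L: −2·[ṁ]_L − [a]_L + [E]_L + [p]_L = −2·(0) − (1) + (2) + (-1) = 0
  T: −2·[ṁ]_T − [a]_T + [E]_T + [p]_T = −2·(-1) − (-2) + (-2) + (-2) = 0
All base exponents vanish — dimensionless.

yes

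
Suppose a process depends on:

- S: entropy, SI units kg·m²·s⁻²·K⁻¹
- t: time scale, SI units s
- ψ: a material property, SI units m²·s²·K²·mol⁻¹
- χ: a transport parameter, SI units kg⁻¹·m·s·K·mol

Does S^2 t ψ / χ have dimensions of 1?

Sum the exponent of each base dimension across the product:
  M: 2·[S]_M + [t]_M + [ψ]_M − [χ]_M = 2·(1) + (0) + (0) − (-1) = 3
  L: 2·[S]_L + [t]_L + [ψ]_L − [χ]_L = 2·(2) + (0) + (2) − (1) = 5
  T: 2·[S]_T + [t]_T + [ψ]_T − [χ]_T = 2·(-2) + (1) + (2) − (1) = -2
  Θ: 2·[S]_Θ + [t]_Θ + [ψ]_Θ − [χ]_Θ = 2·(-1) + (0) + (2) − (1) = -1
  N: 2·[S]_N + [t]_N + [ψ]_N − [χ]_N = 2·(0) + (0) + (-1) − (1) = -2
Net dimensions [M³ L⁵ T⁻² Θ⁻¹ N⁻²] ≠ [1] — not dimensionless.

no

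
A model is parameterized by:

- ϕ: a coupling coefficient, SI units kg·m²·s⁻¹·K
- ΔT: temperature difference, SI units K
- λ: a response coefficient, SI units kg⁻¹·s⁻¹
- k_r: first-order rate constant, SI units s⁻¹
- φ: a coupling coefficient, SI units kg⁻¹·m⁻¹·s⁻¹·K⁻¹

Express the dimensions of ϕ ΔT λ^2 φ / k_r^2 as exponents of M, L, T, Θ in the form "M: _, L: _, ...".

M: -2, L: 1, T: -2, Θ: 1

Collect each base-dimension exponent across the product:
  M: (1) + (0) + 2·(-1) − 2·(0) + (-1) = -2
  L: (2) + (0) + 2·(0) − 2·(0) + (-1) = 1
  T: (-1) + (0) + 2·(-1) − 2·(-1) + (-1) = -2
  Θ: (1) + (1) + 2·(0) − 2·(0) + (-1) = 1
So the dimensions are [M⁻² L T⁻² Θ].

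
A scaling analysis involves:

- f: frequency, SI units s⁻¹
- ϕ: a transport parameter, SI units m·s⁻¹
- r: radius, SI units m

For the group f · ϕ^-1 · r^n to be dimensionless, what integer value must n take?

1

Balance the L exponent: (1)·n from r, plus (0) − (1) = -1 from the rest, must sum to zero.
n − 1 = 0, so n = 1.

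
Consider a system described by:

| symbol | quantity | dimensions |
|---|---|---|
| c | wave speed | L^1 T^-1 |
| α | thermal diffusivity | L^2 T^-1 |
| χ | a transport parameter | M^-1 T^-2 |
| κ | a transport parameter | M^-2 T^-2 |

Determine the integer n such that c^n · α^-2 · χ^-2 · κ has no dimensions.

4

Balance the L exponent: (1)·n from c, plus −2·(2) − 2·(0) + (0) = -4 from the rest, must sum to zero.
n − 4 = 0, so n = 4.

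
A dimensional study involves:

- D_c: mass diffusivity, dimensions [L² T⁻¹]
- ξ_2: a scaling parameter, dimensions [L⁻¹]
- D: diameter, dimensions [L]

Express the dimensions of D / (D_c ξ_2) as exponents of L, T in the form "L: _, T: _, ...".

L: 0, T: 1

Collect each base-dimension exponent across the product:
  L: −(2) − (-1) + (1) = 0
  T: −(-1) − (0) + (0) = 1
So the dimensions are [T].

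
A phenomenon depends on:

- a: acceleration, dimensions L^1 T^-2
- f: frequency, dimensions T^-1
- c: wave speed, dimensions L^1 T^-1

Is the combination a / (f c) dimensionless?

yes

Sum the exponent of each base dimension across the product:
  M: [a]_M − [f]_M − [c]_M = (0) − (0) − (0) = 0
  L: [a]_L − [f]_L − [c]_L = (1) − (0) − (1) = 0
  T: [a]_T − [f]_T − [c]_T = (-2) − (-1) − (-1) = 0
  Θ: [a]_Θ − [f]_Θ − [c]_Θ = (0) − (0) − (0) = 0
All base exponents vanish — dimensionless.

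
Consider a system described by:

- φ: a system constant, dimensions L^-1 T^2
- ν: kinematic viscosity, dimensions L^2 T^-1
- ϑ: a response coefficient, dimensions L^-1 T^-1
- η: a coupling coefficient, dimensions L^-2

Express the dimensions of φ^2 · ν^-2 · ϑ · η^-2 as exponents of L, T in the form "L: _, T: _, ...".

L: -3, T: 5

Collect each base-dimension exponent across the product:
  L: 2·(-1) − 2·(2) + (-1) − 2·(-2) = -3
  T: 2·(2) − 2·(-1) + (-1) − 2·(0) = 5
So the dimensions are [L⁻³ T⁵].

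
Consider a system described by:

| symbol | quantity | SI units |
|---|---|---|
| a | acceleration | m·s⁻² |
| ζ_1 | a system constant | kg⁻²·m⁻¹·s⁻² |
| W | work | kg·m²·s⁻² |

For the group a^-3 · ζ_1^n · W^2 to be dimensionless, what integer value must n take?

1

Balance the M exponent: (-2)·n from ζ_1, plus −3·(0) + 2·(1) = 2 from the rest, must sum to zero.
-2n + 2 = 0, so n = 1.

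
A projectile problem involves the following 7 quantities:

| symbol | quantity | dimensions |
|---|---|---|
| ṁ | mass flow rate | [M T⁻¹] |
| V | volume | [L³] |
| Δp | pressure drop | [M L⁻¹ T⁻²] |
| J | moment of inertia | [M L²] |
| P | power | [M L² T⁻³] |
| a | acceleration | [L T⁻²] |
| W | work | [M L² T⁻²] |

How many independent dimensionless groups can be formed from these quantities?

There are 7 variables and 3 base dimensions (M, L, T).
The dimension matrix has rank 3.
Independent dimensionless groups: 7 − 3 = 4.

4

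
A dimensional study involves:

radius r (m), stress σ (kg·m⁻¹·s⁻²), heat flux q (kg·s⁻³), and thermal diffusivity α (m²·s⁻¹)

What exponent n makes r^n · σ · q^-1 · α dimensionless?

-1

Balance the L exponent: (1)·n from r, plus (-1) − (0) + (2) = 1 from the rest, must sum to zero.
n + 1 = 0, so n = -1.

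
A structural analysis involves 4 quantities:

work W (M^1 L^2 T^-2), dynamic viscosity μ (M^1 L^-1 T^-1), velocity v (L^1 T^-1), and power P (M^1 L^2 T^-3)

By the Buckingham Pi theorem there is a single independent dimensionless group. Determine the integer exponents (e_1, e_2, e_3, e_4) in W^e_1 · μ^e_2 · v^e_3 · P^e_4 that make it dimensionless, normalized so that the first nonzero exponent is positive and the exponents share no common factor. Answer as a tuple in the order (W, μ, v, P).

(1, 1, 3, -2)

M: e_1·(1) + e_2·(1) + e_3·(0) + e_4·(1) = 0
L: e_1·(2) + e_2·(-1) + e_3·(1) + e_4·(2) = 0
T: e_1·(-2) + e_2·(-1) + e_3·(-1) + e_4·(-3) = 0
Solving this homogeneous linear system for the smallest-integer solution (first nonzero entry positive) gives (1, 1, 3, -2).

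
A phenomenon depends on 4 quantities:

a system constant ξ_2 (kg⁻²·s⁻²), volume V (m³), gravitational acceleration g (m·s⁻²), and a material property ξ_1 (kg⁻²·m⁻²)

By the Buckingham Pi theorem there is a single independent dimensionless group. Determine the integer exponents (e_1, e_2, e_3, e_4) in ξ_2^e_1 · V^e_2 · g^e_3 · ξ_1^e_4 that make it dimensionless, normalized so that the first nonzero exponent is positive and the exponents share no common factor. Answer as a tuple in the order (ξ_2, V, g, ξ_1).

(3, -1, -3, -3)

M: e_1·(-2) + e_2·(0) + e_3·(0) + e_4·(-2) = 0
L: e_1·(0) + e_2·(3) + e_3·(1) + e_4·(-2) = 0
T: e_1·(-2) + e_2·(0) + e_3·(-2) + e_4·(0) = 0
Solving this homogeneous linear system for the smallest-integer solution (first nonzero entry positive) gives (3, -1, -3, -3).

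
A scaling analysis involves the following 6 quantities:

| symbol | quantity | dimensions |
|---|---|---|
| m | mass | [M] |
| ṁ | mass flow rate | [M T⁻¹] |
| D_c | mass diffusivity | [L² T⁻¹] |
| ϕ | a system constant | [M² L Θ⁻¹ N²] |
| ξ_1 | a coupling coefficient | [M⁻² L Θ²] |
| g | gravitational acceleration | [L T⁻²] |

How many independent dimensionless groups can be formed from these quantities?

1

There are 6 variables and 5 base dimensions (M, L, T, Θ, N).
The dimension matrix has rank 5.
Independent dimensionless groups: 6 − 5 = 1.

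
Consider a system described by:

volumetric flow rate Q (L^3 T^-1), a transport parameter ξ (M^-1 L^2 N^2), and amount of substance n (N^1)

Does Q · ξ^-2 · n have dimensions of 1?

no

Sum the exponent of each base dimension across the product:
  M: [Q]_M − 2·[ξ]_M + [n]_M = (0) − 2·(-1) + (0) = 2
  L: [Q]_L − 2·[ξ]_L + [n]_L = (3) − 2·(2) + (0) = -1
  T: [Q]_T − 2·[ξ]_T + [n]_T = (-1) − 2·(0) + (0) = -1
  N: [Q]_N − 2·[ξ]_N + [n]_N = (0) − 2·(2) + (1) = -3
Net dimensions [M² L⁻¹ T⁻¹ N⁻³] ≠ [1] — not dimensionless.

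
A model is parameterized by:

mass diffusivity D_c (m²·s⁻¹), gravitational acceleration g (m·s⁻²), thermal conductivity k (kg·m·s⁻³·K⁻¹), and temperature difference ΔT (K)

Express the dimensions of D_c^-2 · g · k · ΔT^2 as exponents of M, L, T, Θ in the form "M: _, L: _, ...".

Collect each base-dimension exponent across the product:
  M: −2·(0) + (0) + (1) + 2·(0) = 1
  L: −2·(2) + (1) + (1) + 2·(0) = -2
  T: −2·(-1) + (-2) + (-3) + 2·(0) = -3
  Θ: −2·(0) + (0) + (-1) + 2·(1) = 1
So the dimensions are [M L⁻² T⁻³ Θ].

M: 1, L: -2, T: -3, Θ: 1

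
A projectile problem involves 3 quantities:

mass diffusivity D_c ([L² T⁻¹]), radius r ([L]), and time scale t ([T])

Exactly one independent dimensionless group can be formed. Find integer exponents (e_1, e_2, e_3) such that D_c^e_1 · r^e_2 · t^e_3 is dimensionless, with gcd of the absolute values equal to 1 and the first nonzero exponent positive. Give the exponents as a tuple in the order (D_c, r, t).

L: e_1·(2) + e_2·(1) + e_3·(0) = 0
T: e_1·(-1) + e_2·(0) + e_3·(1) = 0
Solving this homogeneous linear system for the smallest-integer solution (first nonzero entry positive) gives (1, -2, 1).

(1, -2, 1)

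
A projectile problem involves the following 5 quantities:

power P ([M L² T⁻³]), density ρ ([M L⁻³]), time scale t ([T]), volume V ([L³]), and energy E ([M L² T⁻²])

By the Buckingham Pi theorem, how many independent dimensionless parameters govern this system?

2

There are 5 variables and 3 base dimensions (M, L, T).
The dimension matrix has rank 3.
Independent dimensionless groups: 5 − 3 = 2.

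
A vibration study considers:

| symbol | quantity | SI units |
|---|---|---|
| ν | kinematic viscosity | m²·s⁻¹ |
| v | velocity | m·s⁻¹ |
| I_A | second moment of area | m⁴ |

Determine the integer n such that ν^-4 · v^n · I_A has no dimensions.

4

Balance the L exponent: (1)·n from v, plus −4·(2) + (4) = -4 from the rest, must sum to zero.
n − 4 = 0, so n = 4.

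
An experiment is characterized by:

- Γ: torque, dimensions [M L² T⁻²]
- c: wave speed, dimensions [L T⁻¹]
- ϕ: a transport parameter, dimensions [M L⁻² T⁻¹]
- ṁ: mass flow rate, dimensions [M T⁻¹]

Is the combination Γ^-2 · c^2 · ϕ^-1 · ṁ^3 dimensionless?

yes

Sum the exponent of each base dimension across the product:
  M: −2·[Γ]_M + 2·[c]_M − [ϕ]_M + 3·[ṁ]_M = −2·(1) + 2·(0) − (1) + 3·(1) = 0
  L: −2·[Γ]_L + 2·[c]_L − [ϕ]_L + 3·[ṁ]_L = −2·(2) + 2·(1) − (-2) + 3·(0) = 0
  T: −2·[Γ]_T + 2·[c]_T − [ϕ]_T + 3·[ṁ]_T = −2·(-2) + 2·(-1) − (-1) + 3·(-1) = 0
All base exponents vanish — dimensionless.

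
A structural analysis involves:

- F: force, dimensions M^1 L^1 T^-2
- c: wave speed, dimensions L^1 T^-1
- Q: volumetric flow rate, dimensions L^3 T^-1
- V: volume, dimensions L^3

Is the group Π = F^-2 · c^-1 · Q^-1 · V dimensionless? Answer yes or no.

Sum the exponent of each base dimension across the product:
  M: −2·[F]_M − [c]_M − [Q]_M + [V]_M = −2·(1) − (0) − (0) + (0) = -2
  L: −2·[F]_L − [c]_L − [Q]_L + [V]_L = −2·(1) − (1) − (3) + (3) = -3
  T: −2·[F]_T − [c]_T − [Q]_T + [V]_T = −2·(-2) − (-1) − (-1) + (0) = 6
Net dimensions [M⁻² L⁻³ T⁶] ≠ [1] — not dimensionless.

no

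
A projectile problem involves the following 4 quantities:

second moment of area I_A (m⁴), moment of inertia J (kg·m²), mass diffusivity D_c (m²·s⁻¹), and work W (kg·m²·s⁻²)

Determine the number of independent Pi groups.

There are 4 variables and 3 base dimensions (M, L, T).
The dimension matrix has rank 3.
Independent dimensionless groups: 4 − 3 = 1.

1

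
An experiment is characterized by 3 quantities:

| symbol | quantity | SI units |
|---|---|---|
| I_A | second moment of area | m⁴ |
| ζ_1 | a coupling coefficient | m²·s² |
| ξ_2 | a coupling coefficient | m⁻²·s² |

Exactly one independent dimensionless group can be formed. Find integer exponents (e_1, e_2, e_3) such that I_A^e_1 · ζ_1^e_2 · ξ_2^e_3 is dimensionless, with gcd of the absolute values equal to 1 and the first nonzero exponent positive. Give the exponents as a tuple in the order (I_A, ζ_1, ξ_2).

(1, -1, 1)

L: e_1·(4) + e_2·(2) + e_3·(-2) = 0
T: e_1·(0) + e_2·(2) + e_3·(2) = 0
Solving this homogeneous linear system for the smallest-integer solution (first nonzero entry positive) gives (1, -1, 1).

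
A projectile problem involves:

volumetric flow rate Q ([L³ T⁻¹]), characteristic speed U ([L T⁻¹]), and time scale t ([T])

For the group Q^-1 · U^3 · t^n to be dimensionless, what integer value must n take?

Balance the T exponent: (1)·n from t, plus −(-1) + 3·(-1) = -2 from the rest, must sum to zero.
n − 2 = 0, so n = 2.

2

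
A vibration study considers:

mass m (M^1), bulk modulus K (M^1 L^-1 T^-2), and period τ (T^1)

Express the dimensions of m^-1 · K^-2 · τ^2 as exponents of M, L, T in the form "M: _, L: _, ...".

Collect each base-dimension exponent across the product:
  M: −(1) − 2·(1) + 2·(0) = -3
  L: −(0) − 2·(-1) + 2·(0) = 2
  T: −(0) − 2·(-2) + 2·(1) = 6
So the dimensions are [M⁻³ L² T⁶].

M: -3, L: 2, T: 6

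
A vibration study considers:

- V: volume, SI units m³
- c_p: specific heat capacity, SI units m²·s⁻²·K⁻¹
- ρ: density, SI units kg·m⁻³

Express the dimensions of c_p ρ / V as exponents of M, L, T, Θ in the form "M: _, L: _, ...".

M: 1, L: -4, T: -2, Θ: -1

Collect each base-dimension exponent across the product:
  M: −(0) + (0) + (1) = 1
  L: −(3) + (2) + (-3) = -4
  T: −(0) + (-2) + (0) = -2
  Θ: −(0) + (-1) + (0) = -1
So the dimensions are [M L⁻⁴ T⁻² Θ⁻¹].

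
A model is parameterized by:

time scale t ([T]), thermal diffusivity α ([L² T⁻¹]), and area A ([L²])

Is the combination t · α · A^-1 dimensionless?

Sum the exponent of each base dimension across the product:
  M: [t]_M + [α]_M − [A]_M = (0) + (0) − (0) = 0
  L: [t]_L + [α]_L − [A]_L = (0) + (2) − (2) = 0
  T: [t]_T + [α]_T − [A]_T = (1) + (-1) − (0) = 0
  I: [t]_I + [α]_I − [A]_I = (0) + (0) − (0) = 0
All base exponents vanish — dimensionless.

yes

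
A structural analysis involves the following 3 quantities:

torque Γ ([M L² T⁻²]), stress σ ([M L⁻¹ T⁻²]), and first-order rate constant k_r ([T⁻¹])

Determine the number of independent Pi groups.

There are 3 variables and 3 base dimensions (M, L, T).
The dimension matrix has rank 3.
Independent dimensionless groups: 3 − 3 = 0.

0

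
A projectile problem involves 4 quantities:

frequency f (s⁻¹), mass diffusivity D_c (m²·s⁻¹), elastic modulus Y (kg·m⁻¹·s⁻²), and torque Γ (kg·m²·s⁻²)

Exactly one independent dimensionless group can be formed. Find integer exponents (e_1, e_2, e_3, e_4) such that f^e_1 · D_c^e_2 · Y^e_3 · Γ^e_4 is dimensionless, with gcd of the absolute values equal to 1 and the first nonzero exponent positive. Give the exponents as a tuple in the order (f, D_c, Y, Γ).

M: e_1·(0) + e_2·(0) + e_3·(1) + e_4·(1) = 0
L: e_1·(0) + e_2·(2) + e_3·(-1) + e_4·(2) = 0
T: e_1·(-1) + e_2·(-1) + e_3·(-2) + e_4·(-2) = 0
Solving this homogeneous linear system for the smallest-integer solution (first nonzero entry positive) gives (3, -3, -2, 2).

(3, -3, -2, 2)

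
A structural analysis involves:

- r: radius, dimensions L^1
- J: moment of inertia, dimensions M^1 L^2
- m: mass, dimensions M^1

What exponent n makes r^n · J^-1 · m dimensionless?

Balance the L exponent: (1)·n from r, plus −(2) + (0) = -2 from the rest, must sum to zero.
n − 2 = 0, so n = 2.

2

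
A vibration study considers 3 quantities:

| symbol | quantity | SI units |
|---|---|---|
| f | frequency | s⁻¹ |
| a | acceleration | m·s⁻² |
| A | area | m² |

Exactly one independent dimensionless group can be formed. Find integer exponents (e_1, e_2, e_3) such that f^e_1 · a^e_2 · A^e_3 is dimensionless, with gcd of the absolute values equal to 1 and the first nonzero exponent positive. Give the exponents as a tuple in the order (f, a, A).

L: e_1·(0) + e_2·(1) + e_3·(2) = 0
T: e_1·(-1) + e_2·(-2) + e_3·(0) = 0
Solving this homogeneous linear system for the smallest-integer solution (first nonzero entry positive) gives (4, -2, 1).

(4, -2, 1)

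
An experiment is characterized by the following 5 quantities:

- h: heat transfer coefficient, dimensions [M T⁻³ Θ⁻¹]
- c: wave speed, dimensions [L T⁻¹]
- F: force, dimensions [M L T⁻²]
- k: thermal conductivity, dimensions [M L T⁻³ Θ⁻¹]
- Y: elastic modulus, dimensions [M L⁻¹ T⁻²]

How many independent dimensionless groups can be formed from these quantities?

There are 5 variables and 4 base dimensions (M, L, T, Θ).
The dimension matrix has rank 4.
Independent dimensionless groups: 5 − 4 = 1.

1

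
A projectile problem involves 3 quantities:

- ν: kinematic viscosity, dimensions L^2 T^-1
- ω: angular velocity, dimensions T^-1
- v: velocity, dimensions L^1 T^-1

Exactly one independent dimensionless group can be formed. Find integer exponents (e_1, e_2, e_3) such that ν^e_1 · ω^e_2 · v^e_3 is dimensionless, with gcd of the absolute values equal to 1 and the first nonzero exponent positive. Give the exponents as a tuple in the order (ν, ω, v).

(1, 1, -2)

L: e_1·(2) + e_2·(0) + e_3·(1) = 0
T: e_1·(-1) + e_2·(-1) + e_3·(-1) = 0
Solving this homogeneous linear system for the smallest-integer solution (first nonzero entry positive) gives (1, 1, -2).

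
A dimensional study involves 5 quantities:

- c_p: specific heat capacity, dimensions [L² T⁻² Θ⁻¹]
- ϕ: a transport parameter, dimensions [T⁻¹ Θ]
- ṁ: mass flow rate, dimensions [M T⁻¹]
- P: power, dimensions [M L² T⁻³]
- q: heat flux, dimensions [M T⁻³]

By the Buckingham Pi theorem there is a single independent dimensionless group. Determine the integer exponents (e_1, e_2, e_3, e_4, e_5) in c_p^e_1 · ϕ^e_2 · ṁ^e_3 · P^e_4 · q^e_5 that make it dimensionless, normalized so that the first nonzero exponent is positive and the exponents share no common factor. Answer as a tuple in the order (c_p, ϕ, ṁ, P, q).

M: e_1·(0) + e_2·(0) + e_3·(1) + e_4·(1) + e_5·(1) = 0
L: e_1·(2) + e_2·(0) + e_3·(0) + e_4·(2) + e_5·(0) = 0
T: e_1·(-2) + e_2·(-1) + e_3·(-1) + e_4·(-3) + e_5·(-3) = 0
Θ: e_1·(-1) + e_2·(1) + e_3·(0) + e_4·(0) + e_5·(0) = 0
Solving this homogeneous linear system for the smallest-integer solution (first nonzero entry positive) gives (2, 2, 3, -2, -1).

(2, 2, 3, -2, -1)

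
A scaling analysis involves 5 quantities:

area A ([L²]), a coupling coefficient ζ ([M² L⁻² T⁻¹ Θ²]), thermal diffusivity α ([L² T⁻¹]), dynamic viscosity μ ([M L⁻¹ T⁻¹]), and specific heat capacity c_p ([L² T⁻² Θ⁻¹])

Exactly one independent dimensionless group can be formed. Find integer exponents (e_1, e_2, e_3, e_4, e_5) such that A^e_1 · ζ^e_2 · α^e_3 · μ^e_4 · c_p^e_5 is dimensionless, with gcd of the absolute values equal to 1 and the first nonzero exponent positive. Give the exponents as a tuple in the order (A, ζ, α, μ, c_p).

(1, 1, -3, -2, 2)

M: e_1·(0) + e_2·(2) + e_3·(0) + e_4·(1) + e_5·(0) = 0
L: e_1·(2) + e_2·(-2) + e_3·(2) + e_4·(-1) + e_5·(2) = 0
T: e_1·(0) + e_2·(-1) + e_3·(-1) + e_4·(-1) + e_5·(-2) = 0
Θ: e_1·(0) + e_2·(2) + e_3·(0) + e_4·(0) + e_5·(-1) = 0
Solving this homogeneous linear system for the smallest-integer solution (first nonzero entry positive) gives (1, 1, -3, -2, 2).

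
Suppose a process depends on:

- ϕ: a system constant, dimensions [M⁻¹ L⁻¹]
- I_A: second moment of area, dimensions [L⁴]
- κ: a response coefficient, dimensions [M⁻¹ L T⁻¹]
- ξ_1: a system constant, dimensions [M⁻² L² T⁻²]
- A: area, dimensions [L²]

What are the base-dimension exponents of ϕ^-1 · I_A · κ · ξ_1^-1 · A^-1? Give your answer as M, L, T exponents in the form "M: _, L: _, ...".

Collect each base-dimension exponent across the product:
  M: −(-1) + (0) + (-1) − (-2) − (0) = 2
  L: −(-1) + (4) + (1) − (2) − (2) = 2
  T: −(0) + (0) + (-1) − (-2) − (0) = 1
So the dimensions are [M² L² T].

M: 2, L: 2, T: 1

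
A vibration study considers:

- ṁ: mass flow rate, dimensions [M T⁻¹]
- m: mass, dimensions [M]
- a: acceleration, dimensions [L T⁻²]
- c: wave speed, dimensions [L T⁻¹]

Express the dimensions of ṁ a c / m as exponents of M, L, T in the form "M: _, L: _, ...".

Collect each base-dimension exponent across the product:
  M: (1) − (1) + (0) + (0) = 0
  L: (0) − (0) + (1) + (1) = 2
  T: (-1) − (0) + (-2) + (-1) = -4
So the dimensions are [L² T⁻⁴].

M: 0, L: 2, T: -4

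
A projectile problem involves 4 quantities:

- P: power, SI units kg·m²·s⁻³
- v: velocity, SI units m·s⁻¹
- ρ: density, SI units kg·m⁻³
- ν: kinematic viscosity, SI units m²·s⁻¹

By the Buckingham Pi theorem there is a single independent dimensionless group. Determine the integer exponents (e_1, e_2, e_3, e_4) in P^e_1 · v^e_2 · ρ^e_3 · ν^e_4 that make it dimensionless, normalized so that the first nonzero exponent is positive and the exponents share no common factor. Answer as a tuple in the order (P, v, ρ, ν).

M: e_1·(1) + e_2·(0) + e_3·(1) + e_4·(0) = 0
L: e_1·(2) + e_2·(1) + e_3·(-3) + e_4·(2) = 0
T: e_1·(-3) + e_2·(-1) + e_3·(0) + e_4·(-1) = 0
Solving this homogeneous linear system for the smallest-integer solution (first nonzero entry positive) gives (1, -1, -1, -2).

(1, -1, -1, -2)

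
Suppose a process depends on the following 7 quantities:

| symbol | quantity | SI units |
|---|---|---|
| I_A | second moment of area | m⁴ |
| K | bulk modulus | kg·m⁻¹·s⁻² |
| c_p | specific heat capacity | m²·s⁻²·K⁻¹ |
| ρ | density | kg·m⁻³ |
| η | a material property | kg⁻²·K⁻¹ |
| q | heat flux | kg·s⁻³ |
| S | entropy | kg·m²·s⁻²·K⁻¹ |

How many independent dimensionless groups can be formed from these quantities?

There are 7 variables and 4 base dimensions (M, L, T, Θ).
The dimension matrix has rank 4.
Independent dimensionless groups: 7 − 4 = 3.

3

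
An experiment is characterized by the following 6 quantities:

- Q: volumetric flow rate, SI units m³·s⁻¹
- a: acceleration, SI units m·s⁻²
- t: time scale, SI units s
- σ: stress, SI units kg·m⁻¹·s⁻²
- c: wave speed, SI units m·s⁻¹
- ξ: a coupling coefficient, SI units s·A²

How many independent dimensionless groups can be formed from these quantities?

There are 6 variables and 4 base dimensions (M, L, T, I).
The dimension matrix has rank 4.
Independent dimensionless groups: 6 − 4 = 2.

2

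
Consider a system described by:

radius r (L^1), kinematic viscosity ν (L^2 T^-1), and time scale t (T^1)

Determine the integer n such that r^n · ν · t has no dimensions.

-2

Balance the L exponent: (1)·n from r, plus (2) + (0) = 2 from the rest, must sum to zero.
n + 2 = 0, so n = -2.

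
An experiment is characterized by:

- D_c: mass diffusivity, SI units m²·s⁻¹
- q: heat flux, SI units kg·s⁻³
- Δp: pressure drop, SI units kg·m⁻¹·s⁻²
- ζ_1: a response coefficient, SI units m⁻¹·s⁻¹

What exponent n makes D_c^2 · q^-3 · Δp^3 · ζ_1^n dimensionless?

Balance the L exponent: (-1)·n from ζ_1, plus 2·(2) − 3·(0) + 3·(-1) = 1 from the rest, must sum to zero.
−n + 1 = 0, so n = 1.

1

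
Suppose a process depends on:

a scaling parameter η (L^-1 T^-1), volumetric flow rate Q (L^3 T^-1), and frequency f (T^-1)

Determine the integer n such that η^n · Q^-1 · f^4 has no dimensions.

Balance the L exponent: (-1)·n from η, plus −(3) + 4·(0) = -3 from the rest, must sum to zero.
−n − 3 = 0, so n = -3.

-3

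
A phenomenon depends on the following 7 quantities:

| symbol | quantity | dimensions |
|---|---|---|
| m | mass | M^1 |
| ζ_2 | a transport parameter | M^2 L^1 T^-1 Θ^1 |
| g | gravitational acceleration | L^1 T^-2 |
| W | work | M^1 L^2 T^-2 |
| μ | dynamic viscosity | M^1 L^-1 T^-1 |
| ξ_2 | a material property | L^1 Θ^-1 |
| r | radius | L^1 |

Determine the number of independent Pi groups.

There are 7 variables and 4 base dimensions (M, L, T, Θ).
The dimension matrix has rank 4.
Independent dimensionless groups: 7 − 4 = 3.

3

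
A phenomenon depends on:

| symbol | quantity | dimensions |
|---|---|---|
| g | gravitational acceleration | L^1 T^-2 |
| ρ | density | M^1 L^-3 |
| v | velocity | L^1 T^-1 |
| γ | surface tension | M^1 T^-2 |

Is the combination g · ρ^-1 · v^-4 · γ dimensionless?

yes

Sum the exponent of each base dimension across the product:
  M: [g]_M − [ρ]_M − 4·[v]_M + [γ]_M = (0) − (1) − 4·(0) + (1) = 0
  L: [g]_L − [ρ]_L − 4·[v]_L + [γ]_L = (1) − (-3) − 4·(1) + (0) = 0
  T: [g]_T − [ρ]_T − 4·[v]_T + [γ]_T = (-2) − (0) − 4·(-1) + (-2) = 0
  I: [g]_I − [ρ]_I − 4·[v]_I + [γ]_I = (0) − (0) − 4·(0) + (0) = 0
All base exponents vanish — dimensionless.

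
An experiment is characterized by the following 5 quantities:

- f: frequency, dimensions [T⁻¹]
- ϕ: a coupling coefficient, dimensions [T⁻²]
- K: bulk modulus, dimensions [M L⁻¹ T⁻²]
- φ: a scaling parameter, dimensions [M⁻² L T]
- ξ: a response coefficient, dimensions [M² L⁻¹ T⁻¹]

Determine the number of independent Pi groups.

There are 5 variables and 3 base dimensions (M, L, T).
The dimension matrix has rank 3.
Independent dimensionless groups: 5 − 3 = 2.

2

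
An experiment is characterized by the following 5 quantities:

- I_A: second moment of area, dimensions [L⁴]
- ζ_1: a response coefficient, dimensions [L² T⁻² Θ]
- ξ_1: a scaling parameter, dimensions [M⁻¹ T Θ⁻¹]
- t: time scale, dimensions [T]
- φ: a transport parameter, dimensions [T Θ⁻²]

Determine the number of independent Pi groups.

There are 5 variables and 4 base dimensions (M, L, T, Θ).
The dimension matrix has rank 4.
Independent dimensionless groups: 5 − 4 = 1.

1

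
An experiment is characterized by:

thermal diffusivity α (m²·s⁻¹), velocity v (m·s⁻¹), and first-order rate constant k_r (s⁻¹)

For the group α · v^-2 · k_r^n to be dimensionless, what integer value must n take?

Balance the T exponent: (-1)·n from k_r, plus (-1) − 2·(-1) = 1 from the rest, must sum to zero.
−n + 1 = 0, so n = 1.

1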